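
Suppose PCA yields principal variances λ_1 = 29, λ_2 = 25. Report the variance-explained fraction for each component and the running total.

Step 1 — total variance = trace(Sigma) = Σ λ_i = 29 + 25 = 54.

Step 2 — fraction explained by component i = λ_i / Σ λ:
  PC1: 29/54 = 0.537
  PC2: 25/54 = 0.463

Step 3 — cumulative fraction after k components = (λ_1 + ... + λ_k) / Σ λ:
  k = 1: 29/54 = 0.537
  k = 2: (29 + 25)/54 = 54/54 = 1

Summary (fraction, with percent):

explained: PC1 0.537 (53.7%), PC2 0.463 (46.3%);  cumulative: 0.537, 1


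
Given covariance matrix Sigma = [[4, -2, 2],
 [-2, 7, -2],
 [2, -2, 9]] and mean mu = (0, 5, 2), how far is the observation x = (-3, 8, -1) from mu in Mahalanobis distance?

Step 1 — centre the observation: (x - mu) = (-3, 3, -3).

Step 2 — invert Sigma (cofactor / det for 3×3, or solve directly):
  Sigma^{-1} = [[0.3138, 0.0745, -0.0532],
 [0.0745, 0.1702, 0.0213],
 [-0.0532, 0.0213, 0.1277]].

Step 3 — form the quadratic (x - mu)^T · Sigma^{-1} · (x - mu):
  Sigma^{-1} · (x - mu) = (-0.5585, 0.2234, -0.1596).
  (x - mu)^T · [Sigma^{-1} · (x - mu)] = (-3)·(-0.5585) + (3)·(0.2234) + (-3)·(-0.1596) = 2.8245.

Step 4 — take square root: d = √(2.8245) ≈ 1.6806.

d(x, mu) = √(2.8245) ≈ 1.6806


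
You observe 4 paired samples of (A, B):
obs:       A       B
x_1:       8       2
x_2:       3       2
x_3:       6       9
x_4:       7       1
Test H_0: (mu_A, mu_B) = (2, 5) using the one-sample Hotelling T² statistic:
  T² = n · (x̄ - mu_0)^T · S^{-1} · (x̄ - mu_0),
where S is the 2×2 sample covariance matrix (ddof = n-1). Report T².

Step 1 — sample mean vector:
  mean(A) = (8 + 3 + 6 + 7) / 4 = 24/4 = 6
  mean(B) = (2 + 2 + 9 + 1) / 4 = 14/4 = 3.5
  x̄ = (6, 3.5),  deviation x̄ - mu_0 = (6, 3.5) - (2, 5) = (4, -1.5).

Step 2 — sample covariance matrix, S[i,j] = (1/(n-1)) · Σ_k (x_{k,i} - mean_i) · (x_{k,j} - mean_j), divisor n-1 = 3:
  S[A,A] = ((2)·(2) + (-3)·(-3) + (0)·(0) + (1)·(1)) / 3 = 14/3 = 4.6667
  S[A,B] = ((2)·(-1.5) + (-3)·(-1.5) + (0)·(5.5) + (1)·(-2.5)) / 3 = -1/3 = -0.3333
  S[B,B] = ((-1.5)·(-1.5) + (-1.5)·(-1.5) + (5.5)·(5.5) + (-2.5)·(-2.5)) / 3 = 41/3 = 13.6667
  S = [[4.6667, -0.3333],
 [-0.3333, 13.6667]].

Step 3 — invert S. det(S) = 4.6667·13.6667 - (-0.3333)² = 63.6667.
  S^{-1} = (1/det) · [[d, -b], [-b, a]] = [[0.2147, 0.0052],
 [0.0052, 0.0733]].

Step 4 — quadratic form (x̄ - mu_0)^T · S^{-1} · (x̄ - mu_0):
  S^{-1} · (x̄ - mu_0) = (0.8508, -0.089),
  (x̄ - mu_0)^T · [...] = (4)·(0.8508) + (-1.5)·(-0.089) = 3.5366.

Step 5 — scale by n: T² = 4 · 3.5366 = 14.1466.

T² ≈ 14.1466


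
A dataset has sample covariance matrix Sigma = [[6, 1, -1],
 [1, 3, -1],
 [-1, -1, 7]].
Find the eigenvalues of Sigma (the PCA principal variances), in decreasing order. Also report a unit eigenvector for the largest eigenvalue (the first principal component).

Step 1 — characteristic polynomial p(λ) = det(λI - Sigma) = λ³ - tr·λ² + c_1·λ - det, where tr = trace, c_1 = sum of the principal 2×2 minors, det = det(Sigma):
  tr = 6 + 3 + 7 = 16,
  c_1 = (6·3 - (1)²) + (6·7 - (-1)²) + (3·7 - (-1)²) = 17 + 41 + 20 = 78,
  det = 6·(3·7 - (-1)²) - (1)·((1)·7 - (-1)·(-1)) + (-1)·((1)·(-1) - 3·(-1)) = 6·(20) - (1)·(6) + (-1)·(2) = 112.
  So p(λ) = λ³ - 16λ² + 78λ - 112.
Step 2 — look for an integer root (rational root theorem: any rational root is an integer divisor of 112). Testing λ = 8:
  p(8) = 512 - 1024 + 624 - 112 = 0  ✓
  Dividing out (λ - 8): p(λ) = (λ - 8)(λ² - 8λ + 14).
Step 3 — remaining eigenvalues from the quadratic λ² - 8λ + 14 = 0:
  Δ = 8² - 4·14 = 64 - 56 = 8,  λ = (8 ± √8)/2 = (8 ± 2.8284)/2 ≈ 5.4142 or 2.5858.
  Sorted: λ_1 = 8,  λ_2 = 5.4142,  λ_3 = 2.5858  (check: sum = 16 = tr ✓).

Step 4 — unit eigenvector for λ_1 = 8: v spans the null space of (Sigma - λ_1 I), whose rows are
  r_1 = (-2, 1, -1),  r_2 = (1, -5, -1),  r_3 = (-1, -1, -1).
  v is orthogonal to every row, so take v ∝ r_1 × r_2 = ((1)·(-1) - (-1)·(-5), (-1)·(1) - (-2)·(-1), (-2)·(-5) - (1)·(1)) = (-6, -3, 9).
  Rescale (divide by 3; multiply by -1 so the first nonzero entry is positive): u = (2, 1, -3).
  ||u|| = √((2)² + (1)² + (-3)²) = √(14) ≈ 3.7417,  v_1 = u/||u|| ≈ (0.5345, 0.2673, -0.8018) (||v_1|| = 1).

λ_1 = 8,  λ_2 = 5.4142,  λ_3 = 2.5858;  v_1 ≈ (0.5345, 0.2673, -0.8018)


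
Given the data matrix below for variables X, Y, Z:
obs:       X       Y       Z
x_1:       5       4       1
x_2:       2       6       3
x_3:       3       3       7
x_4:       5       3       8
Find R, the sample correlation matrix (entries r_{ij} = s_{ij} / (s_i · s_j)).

Step 1 — column means:
  mean(X) = (5 + 2 + 3 + 5) / 4 = 15/4 = 3.75
  mean(Y) = (4 + 6 + 3 + 3) / 4 = 16/4 = 4
  mean(Z) = (1 + 3 + 7 + 8) / 4 = 19/4 = 4.75

Step 2 — sample variances and covariances s[i,j] = (1/(n-1)) · Σ_k (x_{k,i} - mean_i) · (x_{k,j} - mean_j), with n-1 = 3:
  s[X,X] = ((1.25)·(1.25) + (-1.75)·(-1.75) + (-0.75)·(-0.75) + (1.25)·(1.25)) / 3 = 6.75/3 = 2.25
  s[X,Y] = ((1.25)·(0) + (-1.75)·(2) + (-0.75)·(-1) + (1.25)·(-1)) / 3 = -4/3 = -1.3333
  s[X,Z] = ((1.25)·(-3.75) + (-1.75)·(-1.75) + (-0.75)·(2.25) + (1.25)·(3.25)) / 3 = 0.75/3 = 0.25
  s[Y,Y] = ((0)·(0) + (2)·(2) + (-1)·(-1) + (-1)·(-1)) / 3 = 6/3 = 2
  s[Y,Z] = ((0)·(-3.75) + (2)·(-1.75) + (-1)·(2.25) + (-1)·(3.25)) / 3 = -9/3 = -3
  s[Z,Z] = ((-3.75)·(-3.75) + (-1.75)·(-1.75) + (2.25)·(2.25) + (3.25)·(3.25)) / 3 = 32.75/3 = 10.9167
  Sample standard deviations s_i = √(s[i,i]):
  s(X) = √(2.25) = 1.5
  s(Y) = √(2) = 1.4142
  s(Z) = √(10.9167) = 3.304

Step 3 — r_{ij} = s_{ij} / (s_i · s_j):
  r[X,X] = 1 (diagonal).
  r[X,Y] = -1.3333 / (1.5 · 1.4142) = -1.3333 / 2.1213 = -0.6285
  r[X,Z] = 0.25 / (1.5 · 3.304) = 0.25 / 4.9561 = 0.0504
  r[Y,Y] = 1 (diagonal).
  r[Y,Z] = -3 / (1.4142 · 3.304) = -3 / 4.6726 = -0.642
  r[Z,Z] = 1 (diagonal).

R is symmetric with unit diagonal. Assembling:

R = [[1, -0.6285, 0.0504],
 [-0.6285, 1, -0.642],
 [0.0504, -0.642, 1]]


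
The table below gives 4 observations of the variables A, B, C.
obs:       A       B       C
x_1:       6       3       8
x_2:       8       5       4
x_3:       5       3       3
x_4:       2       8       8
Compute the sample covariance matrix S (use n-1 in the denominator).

Step 1 — column means:
  mean(A) = (6 + 8 + 5 + 2) / 4 = 21/4 = 5.25
  mean(B) = (3 + 5 + 3 + 8) / 4 = 19/4 = 4.75
  mean(C) = (8 + 4 + 3 + 8) / 4 = 23/4 = 5.75

Step 2 — sample covariance S[i,j] = (1/(n-1)) · Σ_k (x_{k,i} - mean_i) · (x_{k,j} - mean_j), with n-1 = 3.
  S[A,A] = ((0.75)·(0.75) + (2.75)·(2.75) + (-0.25)·(-0.25) + (-3.25)·(-3.25)) / 3 = 18.75/3 = 6.25
  S[A,B] = ((0.75)·(-1.75) + (2.75)·(0.25) + (-0.25)·(-1.75) + (-3.25)·(3.25)) / 3 = -10.75/3 = -3.5833
  S[A,C] = ((0.75)·(2.25) + (2.75)·(-1.75) + (-0.25)·(-2.75) + (-3.25)·(2.25)) / 3 = -9.75/3 = -3.25
  S[B,B] = ((-1.75)·(-1.75) + (0.25)·(0.25) + (-1.75)·(-1.75) + (3.25)·(3.25)) / 3 = 16.75/3 = 5.5833
  S[B,C] = ((-1.75)·(2.25) + (0.25)·(-1.75) + (-1.75)·(-2.75) + (3.25)·(2.25)) / 3 = 7.75/3 = 2.5833
  S[C,C] = ((2.25)·(2.25) + (-1.75)·(-1.75) + (-2.75)·(-2.75) + (2.25)·(2.25)) / 3 = 20.75/3 = 6.9167

S is symmetric (S[j,i] = S[i,j]). Assembling:

S = [[6.25, -3.5833, -3.25],
 [-3.5833, 5.5833, 2.5833],
 [-3.25, 2.5833, 6.9167]]


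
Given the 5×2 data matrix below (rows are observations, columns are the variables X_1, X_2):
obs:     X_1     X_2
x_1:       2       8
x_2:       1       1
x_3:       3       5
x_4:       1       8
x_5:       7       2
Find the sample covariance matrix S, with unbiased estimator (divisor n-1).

Step 1 — column means:
  mean(X_1) = (2 + 1 + 3 + 1 + 7) / 5 = 14/5 = 2.8
  mean(X_2) = (8 + 1 + 5 + 8 + 2) / 5 = 24/5 = 4.8

Step 2 — sample covariance S[i,j] = (1/(n-1)) · Σ_k (x_{k,i} - mean_i) · (x_{k,j} - mean_j), with n-1 = 4.
  S[X_1,X_1] = ((-0.8)·(-0.8) + (-1.8)·(-1.8) + (0.2)·(0.2) + (-1.8)·(-1.8) + (4.2)·(4.2)) / 4 = 24.8/4 = 6.2
  S[X_1,X_2] = ((-0.8)·(3.2) + (-1.8)·(-3.8) + (0.2)·(0.2) + (-1.8)·(3.2) + (4.2)·(-2.8)) / 4 = -13.2/4 = -3.3
  S[X_2,X_2] = ((3.2)·(3.2) + (-3.8)·(-3.8) + (0.2)·(0.2) + (3.2)·(3.2) + (-2.8)·(-2.8)) / 4 = 42.8/4 = 10.7

S is symmetric (S[j,i] = S[i,j]). Assembling:

S = [[6.2, -3.3],
 [-3.3, 10.7]]


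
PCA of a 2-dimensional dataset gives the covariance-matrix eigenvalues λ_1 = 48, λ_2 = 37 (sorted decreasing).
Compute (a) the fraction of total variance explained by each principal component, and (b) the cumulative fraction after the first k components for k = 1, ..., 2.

Step 1 — total variance = trace(Sigma) = Σ λ_i = 48 + 37 = 85.

Step 2 — fraction explained by component i = λ_i / Σ λ:
  PC1: 48/85 = 0.5647
  PC2: 37/85 = 0.4353

Step 3 — cumulative fraction after k components = (λ_1 + ... + λ_k) / Σ λ:
  k = 1: 48/85 = 0.5647
  k = 2: (48 + 37)/85 = 85/85 = 1

Summary (fraction, with percent):

explained: PC1 0.5647 (56.47%), PC2 0.4353 (43.53%);  cumulative: 0.5647, 1


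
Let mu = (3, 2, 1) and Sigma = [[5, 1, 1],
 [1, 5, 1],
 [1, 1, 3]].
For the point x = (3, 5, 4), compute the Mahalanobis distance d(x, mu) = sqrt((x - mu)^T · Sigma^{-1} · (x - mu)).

Step 1 — centre the observation: (x - mu) = (0, 3, 3).

Step 2 — invert Sigma (cofactor / det for 3×3, or solve directly):
  Sigma^{-1} = [[0.2188, -0.0313, -0.0625],
 [-0.0313, 0.2188, -0.0625],
 [-0.0625, -0.0625, 0.375]].

Step 3 — form the quadratic (x - mu)^T · Sigma^{-1} · (x - mu):
  Sigma^{-1} · (x - mu) = (-0.2812, 0.4688, 0.9375).
  (x - mu)^T · [Sigma^{-1} · (x - mu)] = (0)·(-0.2812) + (3)·(0.4688) + (3)·(0.9375) = 4.2188.

Step 4 — take square root: d = √(4.2188) ≈ 2.054.

d(x, mu) = √(4.2188) ≈ 2.054


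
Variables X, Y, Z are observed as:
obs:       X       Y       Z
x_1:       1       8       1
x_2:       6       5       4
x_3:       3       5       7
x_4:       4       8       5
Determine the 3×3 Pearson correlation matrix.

Step 1 — column means:
  mean(X) = (1 + 6 + 3 + 4) / 4 = 14/4 = 3.5
  mean(Y) = (8 + 5 + 5 + 8) / 4 = 26/4 = 6.5
  mean(Z) = (1 + 4 + 7 + 5) / 4 = 17/4 = 4.25

Step 2 — sample variances and covariances s[i,j] = (1/(n-1)) · Σ_k (x_{k,i} - mean_i) · (x_{k,j} - mean_j), with n-1 = 3:
  s[X,X] = ((-2.5)·(-2.5) + (2.5)·(2.5) + (-0.5)·(-0.5) + (0.5)·(0.5)) / 3 = 13/3 = 4.3333
  s[X,Y] = ((-2.5)·(1.5) + (2.5)·(-1.5) + (-0.5)·(-1.5) + (0.5)·(1.5)) / 3 = -6/3 = -2
  s[X,Z] = ((-2.5)·(-3.25) + (2.5)·(-0.25) + (-0.5)·(2.75) + (0.5)·(0.75)) / 3 = 6.5/3 = 2.1667
  s[Y,Y] = ((1.5)·(1.5) + (-1.5)·(-1.5) + (-1.5)·(-1.5) + (1.5)·(1.5)) / 3 = 9/3 = 3
  s[Y,Z] = ((1.5)·(-3.25) + (-1.5)·(-0.25) + (-1.5)·(2.75) + (1.5)·(0.75)) / 3 = -7.5/3 = -2.5
  s[Z,Z] = ((-3.25)·(-3.25) + (-0.25)·(-0.25) + (2.75)·(2.75) + (0.75)·(0.75)) / 3 = 18.75/3 = 6.25
  Sample standard deviations s_i = √(s[i,i]):
  s(X) = √(4.3333) = 2.0817
  s(Y) = √(3) = 1.7321
  s(Z) = √(6.25) = 2.5

Step 3 — r_{ij} = s_{ij} / (s_i · s_j):
  r[X,X] = 1 (diagonal).
  r[X,Y] = -2 / (2.0817 · 1.7321) = -2 / 3.6056 = -0.5547
  r[X,Z] = 2.1667 / (2.0817 · 2.5) = 2.1667 / 5.2042 = 0.4163
  r[Y,Y] = 1 (diagonal).
  r[Y,Z] = -2.5 / (1.7321 · 2.5) = -2.5 / 4.3301 = -0.5774
  r[Z,Z] = 1 (diagonal).

R is symmetric with unit diagonal. Assembling:

R = [[1, -0.5547, 0.4163],
 [-0.5547, 1, -0.5774],
 [0.4163, -0.5774, 1]]


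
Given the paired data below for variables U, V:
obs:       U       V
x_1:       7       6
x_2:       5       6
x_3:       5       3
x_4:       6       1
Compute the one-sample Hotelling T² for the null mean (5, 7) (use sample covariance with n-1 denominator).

Step 1 — sample mean vector:
  mean(U) = (7 + 5 + 5 + 6) / 4 = 23/4 = 5.75
  mean(V) = (6 + 6 + 3 + 1) / 4 = 16/4 = 4
  x̄ = (5.75, 4),  deviation x̄ - mu_0 = (5.75, 4) - (5, 7) = (0.75, -3).

Step 2 — sample covariance matrix, S[i,j] = (1/(n-1)) · Σ_k (x_{k,i} - mean_i) · (x_{k,j} - mean_j), divisor n-1 = 3:
  S[U,U] = ((1.25)·(1.25) + (-0.75)·(-0.75) + (-0.75)·(-0.75) + (0.25)·(0.25)) / 3 = 2.75/3 = 0.9167
  S[U,V] = ((1.25)·(2) + (-0.75)·(2) + (-0.75)·(-1) + (0.25)·(-3)) / 3 = 1/3 = 0.3333
  S[V,V] = ((2)·(2) + (2)·(2) + (-1)·(-1) + (-3)·(-3)) / 3 = 18/3 = 6
  S = [[0.9167, 0.3333],
 [0.3333, 6]].

Step 3 — invert S. det(S) = 0.9167·6 - (0.3333)² = 5.3889.
  S^{-1} = (1/det) · [[d, -b], [-b, a]] = [[1.1134, -0.0619],
 [-0.0619, 0.1701]].

Step 4 — quadratic form (x̄ - mu_0)^T · S^{-1} · (x̄ - mu_0):
  S^{-1} · (x̄ - mu_0) = (1.0206, -0.5567),
  (x̄ - mu_0)^T · [...] = (0.75)·(1.0206) + (-3)·(-0.5567) = 2.4356.

Step 5 — scale by n: T² = 4 · 2.4356 = 9.7423.

T² ≈ 9.7423


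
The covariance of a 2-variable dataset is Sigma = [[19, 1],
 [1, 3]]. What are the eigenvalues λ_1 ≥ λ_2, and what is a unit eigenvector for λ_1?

Step 1 — characteristic polynomial of 2×2 Sigma:
  det(Sigma - λI) = λ² - trace · λ + det = 0.
  trace = 19 + 3 = 22, det = 19·3 - (1)² = 56.
Step 2 — discriminant:
  Δ = trace² - 4·det = 484 - 224 = 260.
Step 3 — eigenvalues:
  λ = (trace ± √Δ)/2 = (22 ± 16.1245)/2,
  λ_1 = 19.0623,  λ_2 = 2.9377.

Step 4 — unit eigenvector for λ_1: solve (Sigma - λ_1 I)v = 0. First row:
  (19 - 19.0623)·v_x + (1)·v_y = 0, i.e. (-0.0623)·v_x + (1)·v_y = 0,
  so v ∝ (b, λ_1 - a) = (1, 0.0623) = u.
  ||u|| = √((1)² + (0.0623)²) = √(1.0039) ≈ 1.0019,
  v_1 = u/||u|| ≈ (0.9981, 0.0621) (||v_1|| = 1).

λ_1 = 19.0623,  λ_2 = 2.9377;  v_1 ≈ (0.9981, 0.0621)


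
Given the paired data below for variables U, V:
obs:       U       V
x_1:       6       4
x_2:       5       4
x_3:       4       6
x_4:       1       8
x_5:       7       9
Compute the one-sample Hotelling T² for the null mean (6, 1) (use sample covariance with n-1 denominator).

Step 1 — sample mean vector:
  mean(U) = (6 + 5 + 4 + 1 + 7) / 5 = 23/5 = 4.6
  mean(V) = (4 + 4 + 6 + 8 + 9) / 5 = 31/5 = 6.2
  x̄ = (4.6, 6.2),  deviation x̄ - mu_0 = (4.6, 6.2) - (6, 1) = (-1.4, 5.2).

Step 2 — sample covariance matrix, S[i,j] = (1/(n-1)) · Σ_k (x_{k,i} - mean_i) · (x_{k,j} - mean_j), divisor n-1 = 4:
  S[U,U] = ((1.4)·(1.4) + (0.4)·(0.4) + (-0.6)·(-0.6) + (-3.6)·(-3.6) + (2.4)·(2.4)) / 4 = 21.2/4 = 5.3
  S[U,V] = ((1.4)·(-2.2) + (0.4)·(-2.2) + (-0.6)·(-0.2) + (-3.6)·(1.8) + (2.4)·(2.8)) / 4 = -3.6/4 = -0.9
  S[V,V] = ((-2.2)·(-2.2) + (-2.2)·(-2.2) + (-0.2)·(-0.2) + (1.8)·(1.8) + (2.8)·(2.8)) / 4 = 20.8/4 = 5.2
  S = [[5.3, -0.9],
 [-0.9, 5.2]].

Step 3 — invert S. det(S) = 5.3·5.2 - (-0.9)² = 26.75.
  S^{-1} = (1/det) · [[d, -b], [-b, a]] = [[0.1944, 0.0336],
 [0.0336, 0.1981]].

Step 4 — quadratic form (x̄ - mu_0)^T · S^{-1} · (x̄ - mu_0):
  S^{-1} · (x̄ - mu_0) = (-0.0972, 0.9832),
  (x̄ - mu_0)^T · [...] = (-1.4)·(-0.0972) + (5.2)·(0.9832) = 5.2486.

Step 5 — scale by n: T² = 5 · 5.2486 = 26.243.

T² ≈ 26.243


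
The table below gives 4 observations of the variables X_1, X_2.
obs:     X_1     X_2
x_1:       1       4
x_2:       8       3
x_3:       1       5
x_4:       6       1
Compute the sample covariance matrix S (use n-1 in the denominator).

Step 1 — column means:
  mean(X_1) = (1 + 8 + 1 + 6) / 4 = 16/4 = 4
  mean(X_2) = (4 + 3 + 5 + 1) / 4 = 13/4 = 3.25

Step 2 — sample covariance S[i,j] = (1/(n-1)) · Σ_k (x_{k,i} - mean_i) · (x_{k,j} - mean_j), with n-1 = 3.
  S[X_1,X_1] = ((-3)·(-3) + (4)·(4) + (-3)·(-3) + (2)·(2)) / 3 = 38/3 = 12.6667
  S[X_1,X_2] = ((-3)·(0.75) + (4)·(-0.25) + (-3)·(1.75) + (2)·(-2.25)) / 3 = -13/3 = -4.3333
  S[X_2,X_2] = ((0.75)·(0.75) + (-0.25)·(-0.25) + (1.75)·(1.75) + (-2.25)·(-2.25)) / 3 = 8.75/3 = 2.9167

S is symmetric (S[j,i] = S[i,j]). Assembling:

S = [[12.6667, -4.3333],
 [-4.3333, 2.9167]]


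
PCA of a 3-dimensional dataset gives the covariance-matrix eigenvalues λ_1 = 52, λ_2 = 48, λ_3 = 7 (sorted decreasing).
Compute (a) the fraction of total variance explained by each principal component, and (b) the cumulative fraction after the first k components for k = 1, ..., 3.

Step 1 — total variance = trace(Sigma) = Σ λ_i = 52 + 48 + 7 = 107.

Step 2 — fraction explained by component i = λ_i / Σ λ:
  PC1: 52/107 = 0.486
  PC2: 48/107 = 0.4486
  PC3: 7/107 = 0.0654

Step 3 — cumulative fraction after k components = (λ_1 + ... + λ_k) / Σ λ:
  k = 1: 52/107 = 0.486
  k = 2: (52 + 48)/107 = 100/107 = 0.9346
  k = 3: (52 + 48 + 7)/107 = 107/107 = 1

Summary (fraction, with percent):

explained: PC1 0.486 (48.6%), PC2 0.4486 (44.86%), PC3 0.0654 (6.54%);  cumulative: 0.486, 0.9346, 1


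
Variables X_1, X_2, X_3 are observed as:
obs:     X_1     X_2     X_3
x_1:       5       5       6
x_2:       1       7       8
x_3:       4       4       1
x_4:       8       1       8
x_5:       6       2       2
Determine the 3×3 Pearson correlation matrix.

Step 1 — column means:
  mean(X_1) = (5 + 1 + 4 + 8 + 6) / 5 = 24/5 = 4.8
  mean(X_2) = (5 + 7 + 4 + 1 + 2) / 5 = 19/5 = 3.8
  mean(X_3) = (6 + 8 + 1 + 8 + 2) / 5 = 25/5 = 5

Step 2 — sample variances and covariances s[i,j] = (1/(n-1)) · Σ_k (x_{k,i} - mean_i) · (x_{k,j} - mean_j), with n-1 = 4:
  s[X_1,X_1] = ((0.2)·(0.2) + (-3.8)·(-3.8) + (-0.8)·(-0.8) + (3.2)·(3.2) + (1.2)·(1.2)) / 4 = 26.8/4 = 6.7
  s[X_1,X_2] = ((0.2)·(1.2) + (-3.8)·(3.2) + (-0.8)·(0.2) + (3.2)·(-2.8) + (1.2)·(-1.8)) / 4 = -23.2/4 = -5.8
  s[X_1,X_3] = ((0.2)·(1) + (-3.8)·(3) + (-0.8)·(-4) + (3.2)·(3) + (1.2)·(-3)) / 4 = -2/4 = -0.5
  s[X_2,X_2] = ((1.2)·(1.2) + (3.2)·(3.2) + (0.2)·(0.2) + (-2.8)·(-2.8) + (-1.8)·(-1.8)) / 4 = 22.8/4 = 5.7
  s[X_2,X_3] = ((1.2)·(1) + (3.2)·(3) + (0.2)·(-4) + (-2.8)·(3) + (-1.8)·(-3)) / 4 = 7/4 = 1.75
  s[X_3,X_3] = ((1)·(1) + (3)·(3) + (-4)·(-4) + (3)·(3) + (-3)·(-3)) / 4 = 44/4 = 11
  Sample standard deviations s_i = √(s[i,i]):
  s(X_1) = √(6.7) = 2.5884
  s(X_2) = √(5.7) = 2.3875
  s(X_3) = √(11) = 3.3166

Step 3 — r_{ij} = s_{ij} / (s_i · s_j):
  r[X_1,X_1] = 1 (diagonal).
  r[X_1,X_2] = -5.8 / (2.5884 · 2.3875) = -5.8 / 6.1798 = -0.9385
  r[X_1,X_3] = -0.5 / (2.5884 · 3.3166) = -0.5 / 8.5849 = -0.0582
  r[X_2,X_2] = 1 (diagonal).
  r[X_2,X_3] = 1.75 / (2.3875 · 3.3166) = 1.75 / 7.9183 = 0.221
  r[X_3,X_3] = 1 (diagonal).

R is symmetric with unit diagonal. Assembling:

R = [[1, -0.9385, -0.0582],
 [-0.9385, 1, 0.221],
 [-0.0582, 0.221, 1]]


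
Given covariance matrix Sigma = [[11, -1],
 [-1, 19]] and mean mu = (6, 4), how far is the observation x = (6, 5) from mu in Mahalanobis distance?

Step 1 — centre the observation: (x - mu) = (0, 1).

Step 2 — invert Sigma. det(Sigma) = 11·19 - (-1)² = 208.
  Sigma^{-1} = (1/det) · [[d, -b], [-b, a]] = [[0.0913, 0.0048],
 [0.0048, 0.0529]].

Step 3 — form the quadratic (x - mu)^T · Sigma^{-1} · (x - mu):
  Sigma^{-1} · (x - mu) = (0.0048, 0.0529).
  (x - mu)^T · [Sigma^{-1} · (x - mu)] = (0)·(0.0048) + (1)·(0.0529) = 0.0529.

Step 4 — take square root: d = √(0.0529) ≈ 0.23.

d(x, mu) = √(0.0529) ≈ 0.23


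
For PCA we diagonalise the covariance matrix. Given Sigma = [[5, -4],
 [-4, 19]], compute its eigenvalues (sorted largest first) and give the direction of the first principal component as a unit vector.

Step 1 — characteristic polynomial of 2×2 Sigma:
  det(Sigma - λI) = λ² - trace · λ + det = 0.
  trace = 5 + 19 = 24, det = 5·19 - (-4)² = 79.
Step 2 — discriminant:
  Δ = trace² - 4·det = 576 - 316 = 260.
Step 3 — eigenvalues:
  λ = (trace ± √Δ)/2 = (24 ± 16.1245)/2,
  λ_1 = 20.0623,  λ_2 = 3.9377.

Step 4 — unit eigenvector for λ_1: solve (Sigma - λ_1 I)v = 0. First row:
  (5 - 20.0623)·v_x + (-4)·v_y = 0, i.e. (-15.0623)·v_x + (-4)·v_y = 0,
  so v ∝ (b, λ_1 - a) = (-4, 15.0623); multiply by -1 so the first entry is positive: u = (4, -15.0623).
  ||u|| = √((4)² + (-15.0623)²) = √(242.8716) ≈ 15.5843,
  v_1 = u/||u|| ≈ (0.2567, -0.9665) (||v_1|| = 1).

λ_1 = 20.0623,  λ_2 = 3.9377;  v_1 ≈ (0.2567, -0.9665)


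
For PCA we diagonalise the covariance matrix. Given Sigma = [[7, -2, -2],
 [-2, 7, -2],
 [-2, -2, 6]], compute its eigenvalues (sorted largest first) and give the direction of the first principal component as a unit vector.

Step 1 — characteristic polynomial p(λ) = det(λI - Sigma) = λ³ - tr·λ² + c_1·λ - det, where tr = trace, c_1 = sum of the principal 2×2 minors, det = det(Sigma):
  tr = 7 + 7 + 6 = 20,
  c_1 = (7·7 - (-2)²) + (7·6 - (-2)²) + (7·6 - (-2)²) = 45 + 38 + 38 = 121,
  det = 7·(7·6 - (-2)²) - (-2)·((-2)·6 - (-2)·(-2)) + (-2)·((-2)·(-2) - 7·(-2)) = 7·(38) - (-2)·(-16) + (-2)·(18) = 198.
  So p(λ) = λ³ - 20λ² + 121λ - 198.
Step 2 — look for an integer root (rational root theorem: any rational root is an integer divisor of 198). Testing λ = 9:
  p(9) = 729 - 1620 + 1089 - 198 = 0  ✓
  Dividing out (λ - 9): p(λ) = (λ - 9)(λ² - 11λ + 22).
Step 3 — remaining eigenvalues from the quadratic λ² - 11λ + 22 = 0:
  Δ = 11² - 4·22 = 121 - 88 = 33,  λ = (11 ± √33)/2 = (11 ± 5.7446)/2 ≈ 8.3723 or 2.6277.
  Sorted: λ_1 = 9,  λ_2 = 8.3723,  λ_3 = 2.6277  (check: sum = 20 = tr ✓).

Step 4 — unit eigenvector for λ_1 = 9: v spans the null space of (Sigma - λ_1 I), whose rows are
  r_1 = (-2, -2, -2),  r_2 = (-2, -2, -2),  r_3 = (-2, -2, -3).
  v is orthogonal to every row, so take v ∝ r_1 × r_3 = ((-2)·(-3) - (-2)·(-2), (-2)·(-2) - (-2)·(-3), (-2)·(-2) - (-2)·(-2)) = (2, -2, 0).
  Rescale (divide by 2): u = (1, -1, 0).
  ||u|| = √((1)² + (-1)² + (0)²) = √(2) ≈ 1.4142,  v_1 = u/||u|| ≈ (0.7071, -0.7071, 0) (||v_1|| = 1).

λ_1 = 9,  λ_2 = 8.3723,  λ_3 = 2.6277;  v_1 ≈ (0.7071, -0.7071, 0)


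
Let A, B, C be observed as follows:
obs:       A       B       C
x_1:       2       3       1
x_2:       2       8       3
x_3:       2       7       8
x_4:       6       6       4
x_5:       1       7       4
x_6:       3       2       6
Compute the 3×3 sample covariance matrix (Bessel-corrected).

Step 1 — column means:
  mean(A) = (2 + 2 + 2 + 6 + 1 + 3) / 6 = 16/6 = 2.6667
  mean(B) = (3 + 8 + 7 + 6 + 7 + 2) / 6 = 33/6 = 5.5
  mean(C) = (1 + 3 + 8 + 4 + 4 + 6) / 6 = 26/6 = 4.3333

Step 2 — sample covariance S[i,j] = (1/(n-1)) · Σ_k (x_{k,i} - mean_i) · (x_{k,j} - mean_j), with n-1 = 5.
  S[A,A] = ((-0.6667)·(-0.6667) + (-0.6667)·(-0.6667) + (-0.6667)·(-0.6667) + (3.3333)·(3.3333) + (-1.6667)·(-1.6667) + (0.3333)·(0.3333)) / 5 = 15.3333/5 = 3.0667
  S[A,B] = ((-0.6667)·(-2.5) + (-0.6667)·(2.5) + (-0.6667)·(1.5) + (3.3333)·(0.5) + (-1.6667)·(1.5) + (0.3333)·(-3.5)) / 5 = -3/5 = -0.6
  S[A,C] = ((-0.6667)·(-3.3333) + (-0.6667)·(-1.3333) + (-0.6667)·(3.6667) + (3.3333)·(-0.3333) + (-1.6667)·(-0.3333) + (0.3333)·(1.6667)) / 5 = 0.6667/5 = 0.1333
  S[B,B] = ((-2.5)·(-2.5) + (2.5)·(2.5) + (1.5)·(1.5) + (0.5)·(0.5) + (1.5)·(1.5) + (-3.5)·(-3.5)) / 5 = 29.5/5 = 5.9
  S[B,C] = ((-2.5)·(-3.3333) + (2.5)·(-1.3333) + (1.5)·(3.6667) + (0.5)·(-0.3333) + (1.5)·(-0.3333) + (-3.5)·(1.6667)) / 5 = 4/5 = 0.8
  S[C,C] = ((-3.3333)·(-3.3333) + (-1.3333)·(-1.3333) + (3.6667)·(3.6667) + (-0.3333)·(-0.3333) + (-0.3333)·(-0.3333) + (1.6667)·(1.6667)) / 5 = 29.3333/5 = 5.8667

S is symmetric (S[j,i] = S[i,j]). Assembling:

S = [[3.0667, -0.6, 0.1333],
 [-0.6, 5.9, 0.8],
 [0.1333, 0.8, 5.8667]]


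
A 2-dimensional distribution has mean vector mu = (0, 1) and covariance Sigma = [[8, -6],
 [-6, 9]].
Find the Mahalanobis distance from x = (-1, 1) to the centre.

Step 1 — centre the observation: (x - mu) = (-1, 0).

Step 2 — invert Sigma. det(Sigma) = 8·9 - (-6)² = 36.
  Sigma^{-1} = (1/det) · [[d, -b], [-b, a]] = [[0.25, 0.1667],
 [0.1667, 0.2222]].

Step 3 — form the quadratic (x - mu)^T · Sigma^{-1} · (x - mu):
  Sigma^{-1} · (x - mu) = (-0.25, -0.1667).
  (x - mu)^T · [Sigma^{-1} · (x - mu)] = (-1)·(-0.25) + (0)·(-0.1667) = 0.25.

Step 4 — take square root: d = √(0.25) ≈ 0.5.

d(x, mu) = √(0.25) ≈ 0.5


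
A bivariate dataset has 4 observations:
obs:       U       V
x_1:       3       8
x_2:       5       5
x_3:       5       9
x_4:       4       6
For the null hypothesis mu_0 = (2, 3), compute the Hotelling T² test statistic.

Step 1 — sample mean vector:
  mean(U) = (3 + 5 + 5 + 4) / 4 = 17/4 = 4.25
  mean(V) = (8 + 5 + 9 + 6) / 4 = 28/4 = 7
  x̄ = (4.25, 7),  deviation x̄ - mu_0 = (4.25, 7) - (2, 3) = (2.25, 4).

Step 2 — sample covariance matrix, S[i,j] = (1/(n-1)) · Σ_k (x_{k,i} - mean_i) · (x_{k,j} - mean_j), divisor n-1 = 3:
  S[U,U] = ((-1.25)·(-1.25) + (0.75)·(0.75) + (0.75)·(0.75) + (-0.25)·(-0.25)) / 3 = 2.75/3 = 0.9167
  S[U,V] = ((-1.25)·(1) + (0.75)·(-2) + (0.75)·(2) + (-0.25)·(-1)) / 3 = -1/3 = -0.3333
  S[V,V] = ((1)·(1) + (-2)·(-2) + (2)·(2) + (-1)·(-1)) / 3 = 10/3 = 3.3333
  S = [[0.9167, -0.3333],
 [-0.3333, 3.3333]].

Step 3 — invert S. det(S) = 0.9167·3.3333 - (-0.3333)² = 2.9444.
  S^{-1} = (1/det) · [[d, -b], [-b, a]] = [[1.1321, 0.1132],
 [0.1132, 0.3113]].

Step 4 — quadratic form (x̄ - mu_0)^T · S^{-1} · (x̄ - mu_0):
  S^{-1} · (x̄ - mu_0) = (3, 1.5),
  (x̄ - mu_0)^T · [...] = (2.25)·(3) + (4)·(1.5) = 12.75.

Step 5 — scale by n: T² = 4 · 12.75 = 51.

T² ≈ 51


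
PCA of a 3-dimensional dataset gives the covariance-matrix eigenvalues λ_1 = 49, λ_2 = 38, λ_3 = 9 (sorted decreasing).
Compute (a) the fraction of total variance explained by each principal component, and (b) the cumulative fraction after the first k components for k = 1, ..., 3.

Step 1 — total variance = trace(Sigma) = Σ λ_i = 49 + 38 + 9 = 96.

Step 2 — fraction explained by component i = λ_i / Σ λ:
  PC1: 49/96 = 0.5104
  PC2: 38/96 = 0.3958
  PC3: 9/96 = 0.0938

Step 3 — cumulative fraction after k components = (λ_1 + ... + λ_k) / Σ λ:
  k = 1: 49/96 = 0.5104
  k = 2: (49 + 38)/96 = 87/96 = 0.9062
  k = 3: (49 + 38 + 9)/96 = 96/96 = 1

Summary (fraction, with percent):

explained: PC1 0.5104 (51.04%), PC2 0.3958 (39.58%), PC3 0.0938 (9.38%);  cumulative: 0.5104, 0.9062, 1


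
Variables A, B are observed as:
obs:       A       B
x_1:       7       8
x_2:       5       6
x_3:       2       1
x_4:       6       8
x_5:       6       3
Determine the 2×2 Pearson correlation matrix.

Step 1 — column means:
  mean(A) = (7 + 5 + 2 + 6 + 6) / 5 = 26/5 = 5.2
  mean(B) = (8 + 6 + 1 + 8 + 3) / 5 = 26/5 = 5.2

Step 2 — sample variances and covariances s[i,j] = (1/(n-1)) · Σ_k (x_{k,i} - mean_i) · (x_{k,j} - mean_j), with n-1 = 4:
  s[A,A] = ((1.8)·(1.8) + (-0.2)·(-0.2) + (-3.2)·(-3.2) + (0.8)·(0.8) + (0.8)·(0.8)) / 4 = 14.8/4 = 3.7
  s[A,B] = ((1.8)·(2.8) + (-0.2)·(0.8) + (-3.2)·(-4.2) + (0.8)·(2.8) + (0.8)·(-2.2)) / 4 = 18.8/4 = 4.7
  s[B,B] = ((2.8)·(2.8) + (0.8)·(0.8) + (-4.2)·(-4.2) + (2.8)·(2.8) + (-2.2)·(-2.2)) / 4 = 38.8/4 = 9.7
  Sample standard deviations s_i = √(s[i,i]):
  s(A) = √(3.7) = 1.9235
  s(B) = √(9.7) = 3.1145

Step 3 — r_{ij} = s_{ij} / (s_i · s_j):
  r[A,A] = 1 (diagonal).
  r[A,B] = 4.7 / (1.9235 · 3.1145) = 4.7 / 5.9908 = 0.7845
  r[B,B] = 1 (diagonal).

R is symmetric with unit diagonal. Assembling:

R = [[1, 0.7845],
 [0.7845, 1]]


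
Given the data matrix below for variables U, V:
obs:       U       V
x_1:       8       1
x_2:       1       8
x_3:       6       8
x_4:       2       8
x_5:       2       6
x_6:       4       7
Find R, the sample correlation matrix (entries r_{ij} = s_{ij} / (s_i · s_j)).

Step 1 — column means:
  mean(U) = (8 + 1 + 6 + 2 + 2 + 4) / 6 = 23/6 = 3.8333
  mean(V) = (1 + 8 + 8 + 8 + 6 + 7) / 6 = 38/6 = 6.3333

Step 2 — sample variances and covariances s[i,j] = (1/(n-1)) · Σ_k (x_{k,i} - mean_i) · (x_{k,j} - mean_j), with n-1 = 5:
  s[U,U] = ((4.1667)·(4.1667) + (-2.8333)·(-2.8333) + (2.1667)·(2.1667) + (-1.8333)·(-1.8333) + (-1.8333)·(-1.8333) + (0.1667)·(0.1667)) / 5 = 36.8333/5 = 7.3667
  s[U,V] = ((4.1667)·(-5.3333) + (-2.8333)·(1.6667) + (2.1667)·(1.6667) + (-1.8333)·(1.6667) + (-1.8333)·(-0.3333) + (0.1667)·(0.6667)) / 5 = -25.6667/5 = -5.1333
  s[V,V] = ((-5.3333)·(-5.3333) + (1.6667)·(1.6667) + (1.6667)·(1.6667) + (1.6667)·(1.6667) + (-0.3333)·(-0.3333) + (0.6667)·(0.6667)) / 5 = 37.3333/5 = 7.4667
  Sample standard deviations s_i = √(s[i,i]):
  s(U) = √(7.3667) = 2.7142
  s(V) = √(7.4667) = 2.7325

Step 3 — r_{ij} = s_{ij} / (s_i · s_j):
  r[U,U] = 1 (diagonal).
  r[U,V] = -5.1333 / (2.7142 · 2.7325) = -5.1333 / 7.4165 = -0.6922
  r[V,V] = 1 (diagonal).

R is symmetric with unit diagonal. Assembling:

R = [[1, -0.6922],
 [-0.6922, 1]]


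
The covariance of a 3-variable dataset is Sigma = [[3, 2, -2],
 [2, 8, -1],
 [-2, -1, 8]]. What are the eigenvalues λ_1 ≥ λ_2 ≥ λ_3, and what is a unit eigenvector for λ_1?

Step 1 — characteristic polynomial p(λ) = det(λI - Sigma) = λ³ - tr·λ² + c_1·λ - det, where tr = trace, c_1 = sum of the principal 2×2 minors, det = det(Sigma):
  tr = 3 + 8 + 8 = 19,
  c_1 = (3·8 - (2)²) + (3·8 - (-2)²) + (8·8 - (-1)²) = 20 + 20 + 63 = 103,
  det = 3·(8·8 - (-1)²) - (2)·((2)·8 - (-1)·(-2)) + (-2)·((2)·(-1) - 8·(-2)) = 3·(63) - (2)·(14) + (-2)·(14) = 133.
  So p(λ) = λ³ - 19λ² + 103λ - 133.
Step 2 — look for an integer root (rational root theorem: any rational root is an integer divisor of 133). Testing λ = 7:
  p(7) = 343 - 931 + 721 - 133 = 0  ✓
  Dividing out (λ - 7): p(λ) = (λ - 7)(λ² - 12λ + 19).
Step 3 — remaining eigenvalues from the quadratic λ² - 12λ + 19 = 0:
  Δ = 12² - 4·19 = 144 - 76 = 68,  λ = (12 ± √68)/2 = (12 ± 8.2462)/2 ≈ 10.1231 or 1.8769.
  Sorted: λ_1 = 10.1231,  λ_2 = 7,  λ_3 = 1.8769  (check: sum = 19 = tr ✓).

Step 4 — unit eigenvector for λ_1 ≈ 10.1231: v spans the null space of (Sigma - λ_1 I), whose rows are
  r_1 = (-7.1231, 2, -2),  r_2 = (2, -2.1231, -1),  r_3 = (-2, -1, -2.1231).
  v is orthogonal to every row, so take v ∝ r_1 × r_2 = ((2)·(-1) - (-2)·(-2.1231), (-2)·(2) - (-7.1231)·(-1), (-7.1231)·(-2.1231) - (2)·(2)) ≈ (-6.2462, -11.1231, 11.1231).
  Rescale (multiply by -1 so the first nonzero entry is positive): u = (6.2462, 11.1231, -11.1231).
  ||u|| = √((6.2462)² + (11.1231)² + (-11.1231)²) = √(286.4621) ≈ 16.9252,  v_1 = u/||u|| ≈ (0.369, 0.6572, -0.6572) (||v_1|| = 1).

λ_1 = 10.1231,  λ_2 = 7,  λ_3 = 1.8769;  v_1 ≈ (0.369, 0.6572, -0.6572)


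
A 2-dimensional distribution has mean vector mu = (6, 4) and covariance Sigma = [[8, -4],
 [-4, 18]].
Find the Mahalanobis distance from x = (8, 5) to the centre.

Step 1 — centre the observation: (x - mu) = (2, 1).

Step 2 — invert Sigma. det(Sigma) = 8·18 - (-4)² = 128.
  Sigma^{-1} = (1/det) · [[d, -b], [-b, a]] = [[0.1406, 0.0312],
 [0.0312, 0.0625]].

Step 3 — form the quadratic (x - mu)^T · Sigma^{-1} · (x - mu):
  Sigma^{-1} · (x - mu) = (0.3125, 0.125).
  (x - mu)^T · [Sigma^{-1} · (x - mu)] = (2)·(0.3125) + (1)·(0.125) = 0.75.

Step 4 — take square root: d = √(0.75) ≈ 0.866.

d(x, mu) = √(0.75) ≈ 0.866


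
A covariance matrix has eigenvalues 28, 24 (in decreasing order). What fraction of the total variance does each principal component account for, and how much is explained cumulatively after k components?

Step 1 — total variance = trace(Sigma) = Σ λ_i = 28 + 24 = 52.

Step 2 — fraction explained by component i = λ_i / Σ λ:
  PC1: 28/52 = 0.5385
  PC2: 24/52 = 0.4615

Step 3 — cumulative fraction after k components = (λ_1 + ... + λ_k) / Σ λ:
  k = 1: 28/52 = 0.5385
  k = 2: (28 + 24)/52 = 52/52 = 1

Summary (fraction, with percent):

explained: PC1 0.5385 (53.85%), PC2 0.4615 (46.15%);  cumulative: 0.5385, 1


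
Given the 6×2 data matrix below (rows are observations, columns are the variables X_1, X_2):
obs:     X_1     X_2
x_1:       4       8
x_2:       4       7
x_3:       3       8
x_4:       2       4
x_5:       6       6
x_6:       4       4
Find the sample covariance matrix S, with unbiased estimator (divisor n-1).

Step 1 — column means:
  mean(X_1) = (4 + 4 + 3 + 2 + 6 + 4) / 6 = 23/6 = 3.8333
  mean(X_2) = (8 + 7 + 8 + 4 + 6 + 4) / 6 = 37/6 = 6.1667

Step 2 — sample covariance S[i,j] = (1/(n-1)) · Σ_k (x_{k,i} - mean_i) · (x_{k,j} - mean_j), with n-1 = 5.
  S[X_1,X_1] = ((0.1667)·(0.1667) + (0.1667)·(0.1667) + (-0.8333)·(-0.8333) + (-1.8333)·(-1.8333) + (2.1667)·(2.1667) + (0.1667)·(0.1667)) / 5 = 8.8333/5 = 1.7667
  S[X_1,X_2] = ((0.1667)·(1.8333) + (0.1667)·(0.8333) + (-0.8333)·(1.8333) + (-1.8333)·(-2.1667) + (2.1667)·(-0.1667) + (0.1667)·(-2.1667)) / 5 = 2.1667/5 = 0.4333
  S[X_2,X_2] = ((1.8333)·(1.8333) + (0.8333)·(0.8333) + (1.8333)·(1.8333) + (-2.1667)·(-2.1667) + (-0.1667)·(-0.1667) + (-2.1667)·(-2.1667)) / 5 = 16.8333/5 = 3.3667

S is symmetric (S[j,i] = S[i,j]). Assembling:

S = [[1.7667, 0.4333],
 [0.4333, 3.3667]]


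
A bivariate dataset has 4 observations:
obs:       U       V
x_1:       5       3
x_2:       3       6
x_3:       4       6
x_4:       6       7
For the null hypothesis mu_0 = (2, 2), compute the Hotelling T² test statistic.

Step 1 — sample mean vector:
  mean(U) = (5 + 3 + 4 + 6) / 4 = 18/4 = 4.5
  mean(V) = (3 + 6 + 6 + 7) / 4 = 22/4 = 5.5
  x̄ = (4.5, 5.5),  deviation x̄ - mu_0 = (4.5, 5.5) - (2, 2) = (2.5, 3.5).

Step 2 — sample covariance matrix, S[i,j] = (1/(n-1)) · Σ_k (x_{k,i} - mean_i) · (x_{k,j} - mean_j), divisor n-1 = 3:
  S[U,U] = ((0.5)·(0.5) + (-1.5)·(-1.5) + (-0.5)·(-0.5) + (1.5)·(1.5)) / 3 = 5/3 = 1.6667
  S[U,V] = ((0.5)·(-2.5) + (-1.5)·(0.5) + (-0.5)·(0.5) + (1.5)·(1.5)) / 3 = 0/3 = 0
  S[V,V] = ((-2.5)·(-2.5) + (0.5)·(0.5) + (0.5)·(0.5) + (1.5)·(1.5)) / 3 = 9/3 = 3
  S = [[1.6667, 0],
 [0, 3]].

Step 3 — invert S. det(S) = 1.6667·3 - (0)² = 5.
  S^{-1} = (1/det) · [[d, -b], [-b, a]] = [[0.6, 0],
 [0, 0.3333]].

Step 4 — quadratic form (x̄ - mu_0)^T · S^{-1} · (x̄ - mu_0):
  S^{-1} · (x̄ - mu_0) = (1.5, 1.1667),
  (x̄ - mu_0)^T · [...] = (2.5)·(1.5) + (3.5)·(1.1667) = 7.8333.

Step 5 — scale by n: T² = 4 · 7.8333 = 31.3333.

T² ≈ 31.3333


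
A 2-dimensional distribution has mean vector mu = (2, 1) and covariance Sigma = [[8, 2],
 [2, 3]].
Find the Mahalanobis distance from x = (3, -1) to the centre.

Step 1 — centre the observation: (x - mu) = (1, -2).

Step 2 — invert Sigma. det(Sigma) = 8·3 - (2)² = 20.
  Sigma^{-1} = (1/det) · [[d, -b], [-b, a]] = [[0.15, -0.1],
 [-0.1, 0.4]].

Step 3 — form the quadratic (x - mu)^T · Sigma^{-1} · (x - mu):
  Sigma^{-1} · (x - mu) = (0.35, -0.9).
  (x - mu)^T · [Sigma^{-1} · (x - mu)] = (1)·(0.35) + (-2)·(-0.9) = 2.15.

Step 4 — take square root: d = √(2.15) ≈ 1.4663.

d(x, mu) = √(2.15) ≈ 1.4663


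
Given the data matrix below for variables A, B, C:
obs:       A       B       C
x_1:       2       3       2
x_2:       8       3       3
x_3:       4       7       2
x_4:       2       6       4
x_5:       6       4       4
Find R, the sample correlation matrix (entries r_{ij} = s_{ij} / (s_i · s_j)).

Step 1 — column means:
  mean(A) = (2 + 8 + 4 + 2 + 6) / 5 = 22/5 = 4.4
  mean(B) = (3 + 3 + 7 + 6 + 4) / 5 = 23/5 = 4.6
  mean(C) = (2 + 3 + 2 + 4 + 4) / 5 = 15/5 = 3

Step 2 — sample variances and covariances s[i,j] = (1/(n-1)) · Σ_k (x_{k,i} - mean_i) · (x_{k,j} - mean_j), with n-1 = 4:
  s[A,A] = ((-2.4)·(-2.4) + (3.6)·(3.6) + (-0.4)·(-0.4) + (-2.4)·(-2.4) + (1.6)·(1.6)) / 4 = 27.2/4 = 6.8
  s[A,B] = ((-2.4)·(-1.6) + (3.6)·(-1.6) + (-0.4)·(2.4) + (-2.4)·(1.4) + (1.6)·(-0.6)) / 4 = -7.2/4 = -1.8
  s[A,C] = ((-2.4)·(-1) + (3.6)·(0) + (-0.4)·(-1) + (-2.4)·(1) + (1.6)·(1)) / 4 = 2/4 = 0.5
  s[B,B] = ((-1.6)·(-1.6) + (-1.6)·(-1.6) + (2.4)·(2.4) + (1.4)·(1.4) + (-0.6)·(-0.6)) / 4 = 13.2/4 = 3.3
  s[B,C] = ((-1.6)·(-1) + (-1.6)·(0) + (2.4)·(-1) + (1.4)·(1) + (-0.6)·(1)) / 4 = 0/4 = 0
  s[C,C] = ((-1)·(-1) + (0)·(0) + (-1)·(-1) + (1)·(1) + (1)·(1)) / 4 = 4/4 = 1
  Sample standard deviations s_i = √(s[i,i]):
  s(A) = √(6.8) = 2.6077
  s(B) = √(3.3) = 1.8166
  s(C) = √(1) = 1

Step 3 — r_{ij} = s_{ij} / (s_i · s_j):
  r[A,A] = 1 (diagonal).
  r[A,B] = -1.8 / (2.6077 · 1.8166) = -1.8 / 4.7371 = -0.38
  r[A,C] = 0.5 / (2.6077 · 1) = 0.5 / 2.6077 = 0.1917
  r[B,B] = 1 (diagonal).
  r[B,C] = 0 / (1.8166 · 1) = 0 / 1.8166 = 0
  r[C,C] = 1 (diagonal).

R is symmetric with unit diagonal. Assembling:

R = [[1, -0.38, 0.1917],
 [-0.38, 1, 0],
 [0.1917, 0, 1]]


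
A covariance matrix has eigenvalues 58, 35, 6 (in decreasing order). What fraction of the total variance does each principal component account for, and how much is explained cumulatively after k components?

Step 1 — total variance = trace(Sigma) = Σ λ_i = 58 + 35 + 6 = 99.

Step 2 — fraction explained by component i = λ_i / Σ λ:
  PC1: 58/99 = 0.5859
  PC2: 35/99 = 0.3535
  PC3: 6/99 = 0.0606

Step 3 — cumulative fraction after k components = (λ_1 + ... + λ_k) / Σ λ:
  k = 1: 58/99 = 0.5859
  k = 2: (58 + 35)/99 = 93/99 = 0.9394
  k = 3: (58 + 35 + 6)/99 = 99/99 = 1

Summary (fraction, with percent):

explained: PC1 0.5859 (58.59%), PC2 0.3535 (35.35%), PC3 0.0606 (6.06%);  cumulative: 0.5859, 0.9394, 1


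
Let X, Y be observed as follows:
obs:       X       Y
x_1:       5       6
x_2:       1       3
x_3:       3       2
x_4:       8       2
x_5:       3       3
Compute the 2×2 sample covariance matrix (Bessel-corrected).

Step 1 — column means:
  mean(X) = (5 + 1 + 3 + 8 + 3) / 5 = 20/5 = 4
  mean(Y) = (6 + 3 + 2 + 2 + 3) / 5 = 16/5 = 3.2

Step 2 — sample covariance S[i,j] = (1/(n-1)) · Σ_k (x_{k,i} - mean_i) · (x_{k,j} - mean_j), with n-1 = 4.
  S[X,X] = ((1)·(1) + (-3)·(-3) + (-1)·(-1) + (4)·(4) + (-1)·(-1)) / 4 = 28/4 = 7
  S[X,Y] = ((1)·(2.8) + (-3)·(-0.2) + (-1)·(-1.2) + (4)·(-1.2) + (-1)·(-0.2)) / 4 = 0/4 = 0
  S[Y,Y] = ((2.8)·(2.8) + (-0.2)·(-0.2) + (-1.2)·(-1.2) + (-1.2)·(-1.2) + (-0.2)·(-0.2)) / 4 = 10.8/4 = 2.7

S is symmetric (S[j,i] = S[i,j]). Assembling:

S = [[7, 0],
 [0, 2.7]]


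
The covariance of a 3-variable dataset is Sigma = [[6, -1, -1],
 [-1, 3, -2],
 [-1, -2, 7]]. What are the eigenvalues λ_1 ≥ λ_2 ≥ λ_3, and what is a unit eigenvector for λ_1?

Step 1 — characteristic polynomial p(λ) = det(λI - Sigma) = λ³ - tr·λ² + c_1·λ - det, where tr = trace, c_1 = sum of the principal 2×2 minors, det = det(Sigma):
  tr = 6 + 3 + 7 = 16,
  c_1 = (6·3 - (-1)²) + (6·7 - (-1)²) + (3·7 - (-2)²) = 17 + 41 + 17 = 75,
  det = 6·(3·7 - (-2)²) - (-1)·((-1)·7 - (-2)·(-1)) + (-1)·((-1)·(-2) - 3·(-1)) = 6·(17) - (-1)·(-9) + (-1)·(5) = 88.
  So p(λ) = λ³ - 16λ² + 75λ - 88.
Step 2 — look for an integer root (rational root theorem: any rational root is an integer divisor of 88). Testing λ = 8:
  p(8) = 512 - 1024 + 600 - 88 = 0  ✓
  Dividing out (λ - 8): p(λ) = (λ - 8)(λ² - 8λ + 11).
Step 3 — remaining eigenvalues from the quadratic λ² - 8λ + 11 = 0:
  Δ = 8² - 4·11 = 64 - 44 = 20,  λ = (8 ± √20)/2 = (8 ± 4.4721)/2 ≈ 6.2361 or 1.7639.
  Sorted: λ_1 = 8,  λ_2 = 6.2361,  λ_3 = 1.7639  (check: sum = 16 = tr ✓).

Step 4 — unit eigenvector for λ_1 = 8: v spans the null space of (Sigma - λ_1 I), whose rows are
  r_1 = (-2, -1, -1),  r_2 = (-1, -5, -2),  r_3 = (-1, -2, -1).
  v is orthogonal to every row, so take v ∝ r_1 × r_2 = ((-1)·(-2) - (-1)·(-5), (-1)·(-1) - (-2)·(-2), (-2)·(-5) - (-1)·(-1)) = (-3, -3, 9).
  Rescale (divide by 3; multiply by -1 so the first nonzero entry is positive): u = (1, 1, -3).
  ||u|| = √((1)² + (1)² + (-3)²) = √(11) ≈ 3.3166,  v_1 = u/||u|| ≈ (0.3015, 0.3015, -0.9045) (||v_1|| = 1).

λ_1 = 8,  λ_2 = 6.2361,  λ_3 = 1.7639;  v_1 ≈ (0.3015, 0.3015, -0.9045)


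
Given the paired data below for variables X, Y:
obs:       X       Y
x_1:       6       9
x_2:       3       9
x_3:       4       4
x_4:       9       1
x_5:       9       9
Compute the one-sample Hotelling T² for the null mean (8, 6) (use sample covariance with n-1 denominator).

Step 1 — sample mean vector:
  mean(X) = (6 + 3 + 4 + 9 + 9) / 5 = 31/5 = 6.2
  mean(Y) = (9 + 9 + 4 + 1 + 9) / 5 = 32/5 = 6.4
  x̄ = (6.2, 6.4),  deviation x̄ - mu_0 = (6.2, 6.4) - (8, 6) = (-1.8, 0.4).

Step 2 — sample covariance matrix, S[i,j] = (1/(n-1)) · Σ_k (x_{k,i} - mean_i) · (x_{k,j} - mean_j), divisor n-1 = 4:
  S[X,X] = ((-0.2)·(-0.2) + (-3.2)·(-3.2) + (-2.2)·(-2.2) + (2.8)·(2.8) + (2.8)·(2.8)) / 4 = 30.8/4 = 7.7
  S[X,Y] = ((-0.2)·(2.6) + (-3.2)·(2.6) + (-2.2)·(-2.4) + (2.8)·(-5.4) + (2.8)·(2.6)) / 4 = -11.4/4 = -2.85
  S[Y,Y] = ((2.6)·(2.6) + (2.6)·(2.6) + (-2.4)·(-2.4) + (-5.4)·(-5.4) + (2.6)·(2.6)) / 4 = 55.2/4 = 13.8
  S = [[7.7, -2.85],
 [-2.85, 13.8]].

Step 3 — invert S. det(S) = 7.7·13.8 - (-2.85)² = 98.1375.
  S^{-1} = (1/det) · [[d, -b], [-b, a]] = [[0.1406, 0.029],
 [0.029, 0.0785]].

Step 4 — quadratic form (x̄ - mu_0)^T · S^{-1} · (x̄ - mu_0):
  S^{-1} · (x̄ - mu_0) = (-0.2415, -0.0209),
  (x̄ - mu_0)^T · [...] = (-1.8)·(-0.2415) + (0.4)·(-0.0209) = 0.4263.

Step 5 — scale by n: T² = 5 · 0.4263 = 2.1317.

T² ≈ 2.1317
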